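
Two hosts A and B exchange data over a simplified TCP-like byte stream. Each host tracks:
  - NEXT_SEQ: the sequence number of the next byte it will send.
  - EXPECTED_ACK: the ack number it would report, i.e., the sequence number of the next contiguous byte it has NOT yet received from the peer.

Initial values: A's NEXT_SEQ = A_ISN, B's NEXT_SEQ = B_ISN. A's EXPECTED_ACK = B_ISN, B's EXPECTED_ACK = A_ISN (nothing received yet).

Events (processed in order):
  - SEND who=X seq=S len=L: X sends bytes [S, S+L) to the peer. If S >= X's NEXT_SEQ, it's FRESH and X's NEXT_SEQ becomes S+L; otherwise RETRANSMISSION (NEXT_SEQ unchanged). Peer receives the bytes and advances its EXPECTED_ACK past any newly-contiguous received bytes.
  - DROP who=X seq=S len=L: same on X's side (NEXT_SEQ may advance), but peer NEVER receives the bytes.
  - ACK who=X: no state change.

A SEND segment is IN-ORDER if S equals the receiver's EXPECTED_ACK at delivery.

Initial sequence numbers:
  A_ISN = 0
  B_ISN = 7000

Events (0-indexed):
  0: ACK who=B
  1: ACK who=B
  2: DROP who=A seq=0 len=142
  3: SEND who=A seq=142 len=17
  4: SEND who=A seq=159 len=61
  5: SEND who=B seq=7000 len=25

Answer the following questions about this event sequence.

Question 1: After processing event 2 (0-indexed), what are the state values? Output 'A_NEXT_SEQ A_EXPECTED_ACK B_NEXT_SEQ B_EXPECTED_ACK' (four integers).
After event 0: A_seq=0 A_ack=7000 B_seq=7000 B_ack=0
After event 1: A_seq=0 A_ack=7000 B_seq=7000 B_ack=0
After event 2: A_seq=142 A_ack=7000 B_seq=7000 B_ack=0

142 7000 7000 0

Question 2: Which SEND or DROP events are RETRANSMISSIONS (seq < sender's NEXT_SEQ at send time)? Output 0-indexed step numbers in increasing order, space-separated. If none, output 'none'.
Step 2: DROP seq=0 -> fresh
Step 3: SEND seq=142 -> fresh
Step 4: SEND seq=159 -> fresh
Step 5: SEND seq=7000 -> fresh

Answer: none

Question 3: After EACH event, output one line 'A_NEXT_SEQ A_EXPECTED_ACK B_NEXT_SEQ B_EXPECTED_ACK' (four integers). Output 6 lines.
0 7000 7000 0
0 7000 7000 0
142 7000 7000 0
159 7000 7000 0
220 7000 7000 0
220 7025 7025 0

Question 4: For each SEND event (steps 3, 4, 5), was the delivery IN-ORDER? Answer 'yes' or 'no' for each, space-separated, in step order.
Answer: no no yes

Derivation:
Step 3: SEND seq=142 -> out-of-order
Step 4: SEND seq=159 -> out-of-order
Step 5: SEND seq=7000 -> in-order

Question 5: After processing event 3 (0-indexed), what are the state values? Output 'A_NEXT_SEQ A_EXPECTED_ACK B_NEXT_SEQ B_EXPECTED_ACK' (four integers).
After event 0: A_seq=0 A_ack=7000 B_seq=7000 B_ack=0
After event 1: A_seq=0 A_ack=7000 B_seq=7000 B_ack=0
After event 2: A_seq=142 A_ack=7000 B_seq=7000 B_ack=0
After event 3: A_seq=159 A_ack=7000 B_seq=7000 B_ack=0

159 7000 7000 0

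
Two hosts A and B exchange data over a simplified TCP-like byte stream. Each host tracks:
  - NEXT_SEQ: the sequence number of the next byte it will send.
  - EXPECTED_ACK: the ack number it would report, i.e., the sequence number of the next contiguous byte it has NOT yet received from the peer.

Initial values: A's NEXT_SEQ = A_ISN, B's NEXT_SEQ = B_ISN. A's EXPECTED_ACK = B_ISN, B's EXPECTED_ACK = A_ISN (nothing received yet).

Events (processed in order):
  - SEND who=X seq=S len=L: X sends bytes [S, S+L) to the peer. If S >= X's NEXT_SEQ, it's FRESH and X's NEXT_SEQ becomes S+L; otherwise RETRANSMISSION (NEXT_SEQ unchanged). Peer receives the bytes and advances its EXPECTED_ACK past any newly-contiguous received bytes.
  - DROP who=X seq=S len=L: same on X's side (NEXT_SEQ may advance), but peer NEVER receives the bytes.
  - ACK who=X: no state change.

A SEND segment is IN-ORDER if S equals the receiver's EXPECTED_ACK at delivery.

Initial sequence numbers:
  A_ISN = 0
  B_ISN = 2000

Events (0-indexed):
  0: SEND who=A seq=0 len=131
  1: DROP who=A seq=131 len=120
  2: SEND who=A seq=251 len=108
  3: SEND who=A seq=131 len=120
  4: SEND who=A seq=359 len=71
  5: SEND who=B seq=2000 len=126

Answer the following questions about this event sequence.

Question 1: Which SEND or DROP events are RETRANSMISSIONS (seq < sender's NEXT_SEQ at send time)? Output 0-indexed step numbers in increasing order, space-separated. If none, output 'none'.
Answer: 3

Derivation:
Step 0: SEND seq=0 -> fresh
Step 1: DROP seq=131 -> fresh
Step 2: SEND seq=251 -> fresh
Step 3: SEND seq=131 -> retransmit
Step 4: SEND seq=359 -> fresh
Step 5: SEND seq=2000 -> fresh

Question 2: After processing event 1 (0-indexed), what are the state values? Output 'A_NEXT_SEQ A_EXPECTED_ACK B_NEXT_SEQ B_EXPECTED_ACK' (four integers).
After event 0: A_seq=131 A_ack=2000 B_seq=2000 B_ack=131
After event 1: A_seq=251 A_ack=2000 B_seq=2000 B_ack=131

251 2000 2000 131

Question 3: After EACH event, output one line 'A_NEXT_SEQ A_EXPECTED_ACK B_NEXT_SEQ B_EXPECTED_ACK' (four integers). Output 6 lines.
131 2000 2000 131
251 2000 2000 131
359 2000 2000 131
359 2000 2000 359
430 2000 2000 430
430 2126 2126 430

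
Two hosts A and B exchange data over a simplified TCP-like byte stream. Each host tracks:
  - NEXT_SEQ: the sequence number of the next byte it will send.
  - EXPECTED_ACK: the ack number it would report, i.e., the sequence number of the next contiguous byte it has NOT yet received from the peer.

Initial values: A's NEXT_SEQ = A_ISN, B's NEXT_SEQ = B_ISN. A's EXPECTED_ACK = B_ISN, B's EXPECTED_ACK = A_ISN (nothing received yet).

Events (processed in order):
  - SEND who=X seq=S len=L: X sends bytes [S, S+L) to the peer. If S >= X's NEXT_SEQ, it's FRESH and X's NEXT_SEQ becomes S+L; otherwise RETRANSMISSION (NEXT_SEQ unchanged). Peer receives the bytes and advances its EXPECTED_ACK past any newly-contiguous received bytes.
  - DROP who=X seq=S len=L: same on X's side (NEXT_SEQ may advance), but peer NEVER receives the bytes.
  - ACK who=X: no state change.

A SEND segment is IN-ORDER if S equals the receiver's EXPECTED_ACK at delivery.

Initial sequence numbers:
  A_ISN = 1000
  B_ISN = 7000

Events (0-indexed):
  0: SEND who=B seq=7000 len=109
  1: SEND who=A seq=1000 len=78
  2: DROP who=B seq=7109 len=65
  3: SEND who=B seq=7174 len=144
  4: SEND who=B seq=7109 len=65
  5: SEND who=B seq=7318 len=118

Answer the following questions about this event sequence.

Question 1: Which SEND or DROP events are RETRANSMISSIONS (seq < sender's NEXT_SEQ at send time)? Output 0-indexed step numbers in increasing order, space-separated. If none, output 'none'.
Answer: 4

Derivation:
Step 0: SEND seq=7000 -> fresh
Step 1: SEND seq=1000 -> fresh
Step 2: DROP seq=7109 -> fresh
Step 3: SEND seq=7174 -> fresh
Step 4: SEND seq=7109 -> retransmit
Step 5: SEND seq=7318 -> fresh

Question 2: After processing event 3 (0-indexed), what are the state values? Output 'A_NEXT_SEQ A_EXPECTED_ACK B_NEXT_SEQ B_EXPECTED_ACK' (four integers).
After event 0: A_seq=1000 A_ack=7109 B_seq=7109 B_ack=1000
After event 1: A_seq=1078 A_ack=7109 B_seq=7109 B_ack=1078
After event 2: A_seq=1078 A_ack=7109 B_seq=7174 B_ack=1078
After event 3: A_seq=1078 A_ack=7109 B_seq=7318 B_ack=1078

1078 7109 7318 1078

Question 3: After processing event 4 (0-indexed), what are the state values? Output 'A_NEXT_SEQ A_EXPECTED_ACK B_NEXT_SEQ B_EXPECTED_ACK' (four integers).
After event 0: A_seq=1000 A_ack=7109 B_seq=7109 B_ack=1000
After event 1: A_seq=1078 A_ack=7109 B_seq=7109 B_ack=1078
After event 2: A_seq=1078 A_ack=7109 B_seq=7174 B_ack=1078
After event 3: A_seq=1078 A_ack=7109 B_seq=7318 B_ack=1078
After event 4: A_seq=1078 A_ack=7318 B_seq=7318 B_ack=1078

1078 7318 7318 1078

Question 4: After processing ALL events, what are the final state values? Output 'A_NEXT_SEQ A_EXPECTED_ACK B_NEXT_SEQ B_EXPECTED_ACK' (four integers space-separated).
Answer: 1078 7436 7436 1078

Derivation:
After event 0: A_seq=1000 A_ack=7109 B_seq=7109 B_ack=1000
After event 1: A_seq=1078 A_ack=7109 B_seq=7109 B_ack=1078
After event 2: A_seq=1078 A_ack=7109 B_seq=7174 B_ack=1078
After event 3: A_seq=1078 A_ack=7109 B_seq=7318 B_ack=1078
After event 4: A_seq=1078 A_ack=7318 B_seq=7318 B_ack=1078
After event 5: A_seq=1078 A_ack=7436 B_seq=7436 B_ack=1078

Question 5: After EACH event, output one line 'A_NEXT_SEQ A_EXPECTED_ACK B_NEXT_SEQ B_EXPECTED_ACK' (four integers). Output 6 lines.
1000 7109 7109 1000
1078 7109 7109 1078
1078 7109 7174 1078
1078 7109 7318 1078
1078 7318 7318 1078
1078 7436 7436 1078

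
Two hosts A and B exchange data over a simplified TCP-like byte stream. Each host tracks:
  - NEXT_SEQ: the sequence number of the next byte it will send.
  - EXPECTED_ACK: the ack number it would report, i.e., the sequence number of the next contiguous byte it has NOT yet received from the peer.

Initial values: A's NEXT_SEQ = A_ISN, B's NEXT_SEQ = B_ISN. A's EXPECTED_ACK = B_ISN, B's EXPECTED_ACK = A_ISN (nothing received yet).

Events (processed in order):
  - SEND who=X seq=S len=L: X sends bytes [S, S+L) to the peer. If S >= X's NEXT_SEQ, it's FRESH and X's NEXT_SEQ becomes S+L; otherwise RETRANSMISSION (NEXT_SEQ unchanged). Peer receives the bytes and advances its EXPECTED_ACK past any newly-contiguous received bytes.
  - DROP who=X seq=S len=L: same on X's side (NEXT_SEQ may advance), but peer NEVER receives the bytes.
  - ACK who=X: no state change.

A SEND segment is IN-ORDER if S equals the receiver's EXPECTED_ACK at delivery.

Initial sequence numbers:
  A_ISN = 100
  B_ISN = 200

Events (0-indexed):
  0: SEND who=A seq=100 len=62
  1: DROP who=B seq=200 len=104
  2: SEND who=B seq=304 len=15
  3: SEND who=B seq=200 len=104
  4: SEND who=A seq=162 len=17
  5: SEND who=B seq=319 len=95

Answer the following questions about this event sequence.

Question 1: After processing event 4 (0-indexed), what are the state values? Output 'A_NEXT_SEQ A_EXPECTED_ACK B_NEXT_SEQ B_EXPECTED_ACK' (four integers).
After event 0: A_seq=162 A_ack=200 B_seq=200 B_ack=162
After event 1: A_seq=162 A_ack=200 B_seq=304 B_ack=162
After event 2: A_seq=162 A_ack=200 B_seq=319 B_ack=162
After event 3: A_seq=162 A_ack=319 B_seq=319 B_ack=162
After event 4: A_seq=179 A_ack=319 B_seq=319 B_ack=179

179 319 319 179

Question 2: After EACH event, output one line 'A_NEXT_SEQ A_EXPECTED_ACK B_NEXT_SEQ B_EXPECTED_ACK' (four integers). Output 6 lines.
162 200 200 162
162 200 304 162
162 200 319 162
162 319 319 162
179 319 319 179
179 414 414 179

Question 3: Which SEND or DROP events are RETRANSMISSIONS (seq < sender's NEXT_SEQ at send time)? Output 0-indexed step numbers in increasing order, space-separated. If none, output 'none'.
Step 0: SEND seq=100 -> fresh
Step 1: DROP seq=200 -> fresh
Step 2: SEND seq=304 -> fresh
Step 3: SEND seq=200 -> retransmit
Step 4: SEND seq=162 -> fresh
Step 5: SEND seq=319 -> fresh

Answer: 3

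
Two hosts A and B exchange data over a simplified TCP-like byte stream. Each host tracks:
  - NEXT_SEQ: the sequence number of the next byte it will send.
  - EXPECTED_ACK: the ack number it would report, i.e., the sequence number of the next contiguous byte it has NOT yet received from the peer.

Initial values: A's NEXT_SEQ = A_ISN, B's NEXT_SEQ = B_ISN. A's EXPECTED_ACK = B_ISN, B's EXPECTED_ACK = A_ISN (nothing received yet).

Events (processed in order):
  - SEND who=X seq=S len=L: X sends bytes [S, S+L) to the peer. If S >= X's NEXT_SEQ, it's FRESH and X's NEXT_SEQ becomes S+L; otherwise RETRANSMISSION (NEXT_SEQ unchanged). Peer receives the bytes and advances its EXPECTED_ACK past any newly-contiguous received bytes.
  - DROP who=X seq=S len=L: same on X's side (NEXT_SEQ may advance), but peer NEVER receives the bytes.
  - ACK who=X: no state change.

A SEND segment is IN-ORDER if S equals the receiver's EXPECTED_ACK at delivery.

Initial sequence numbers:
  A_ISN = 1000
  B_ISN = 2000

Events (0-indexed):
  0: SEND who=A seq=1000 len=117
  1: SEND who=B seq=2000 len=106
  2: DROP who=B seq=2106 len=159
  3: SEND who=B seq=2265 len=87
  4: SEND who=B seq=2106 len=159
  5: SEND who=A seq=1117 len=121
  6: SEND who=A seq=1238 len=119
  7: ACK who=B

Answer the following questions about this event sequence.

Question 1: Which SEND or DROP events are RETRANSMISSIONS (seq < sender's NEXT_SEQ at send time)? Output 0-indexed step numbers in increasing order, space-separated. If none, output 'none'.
Step 0: SEND seq=1000 -> fresh
Step 1: SEND seq=2000 -> fresh
Step 2: DROP seq=2106 -> fresh
Step 3: SEND seq=2265 -> fresh
Step 4: SEND seq=2106 -> retransmit
Step 5: SEND seq=1117 -> fresh
Step 6: SEND seq=1238 -> fresh

Answer: 4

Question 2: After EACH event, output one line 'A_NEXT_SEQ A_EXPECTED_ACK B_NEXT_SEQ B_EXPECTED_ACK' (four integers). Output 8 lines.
1117 2000 2000 1117
1117 2106 2106 1117
1117 2106 2265 1117
1117 2106 2352 1117
1117 2352 2352 1117
1238 2352 2352 1238
1357 2352 2352 1357
1357 2352 2352 1357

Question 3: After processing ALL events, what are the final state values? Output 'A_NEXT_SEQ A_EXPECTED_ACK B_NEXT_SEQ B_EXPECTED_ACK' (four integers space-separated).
Answer: 1357 2352 2352 1357

Derivation:
After event 0: A_seq=1117 A_ack=2000 B_seq=2000 B_ack=1117
After event 1: A_seq=1117 A_ack=2106 B_seq=2106 B_ack=1117
After event 2: A_seq=1117 A_ack=2106 B_seq=2265 B_ack=1117
After event 3: A_seq=1117 A_ack=2106 B_seq=2352 B_ack=1117
After event 4: A_seq=1117 A_ack=2352 B_seq=2352 B_ack=1117
After event 5: A_seq=1238 A_ack=2352 B_seq=2352 B_ack=1238
After event 6: A_seq=1357 A_ack=2352 B_seq=2352 B_ack=1357
After event 7: A_seq=1357 A_ack=2352 B_seq=2352 B_ack=1357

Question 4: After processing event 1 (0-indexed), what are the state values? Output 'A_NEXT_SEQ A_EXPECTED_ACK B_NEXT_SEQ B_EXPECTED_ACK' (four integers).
After event 0: A_seq=1117 A_ack=2000 B_seq=2000 B_ack=1117
After event 1: A_seq=1117 A_ack=2106 B_seq=2106 B_ack=1117

1117 2106 2106 1117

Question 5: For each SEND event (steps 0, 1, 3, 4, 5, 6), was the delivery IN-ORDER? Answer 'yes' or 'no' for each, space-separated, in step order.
Answer: yes yes no yes yes yes

Derivation:
Step 0: SEND seq=1000 -> in-order
Step 1: SEND seq=2000 -> in-order
Step 3: SEND seq=2265 -> out-of-order
Step 4: SEND seq=2106 -> in-order
Step 5: SEND seq=1117 -> in-order
Step 6: SEND seq=1238 -> in-order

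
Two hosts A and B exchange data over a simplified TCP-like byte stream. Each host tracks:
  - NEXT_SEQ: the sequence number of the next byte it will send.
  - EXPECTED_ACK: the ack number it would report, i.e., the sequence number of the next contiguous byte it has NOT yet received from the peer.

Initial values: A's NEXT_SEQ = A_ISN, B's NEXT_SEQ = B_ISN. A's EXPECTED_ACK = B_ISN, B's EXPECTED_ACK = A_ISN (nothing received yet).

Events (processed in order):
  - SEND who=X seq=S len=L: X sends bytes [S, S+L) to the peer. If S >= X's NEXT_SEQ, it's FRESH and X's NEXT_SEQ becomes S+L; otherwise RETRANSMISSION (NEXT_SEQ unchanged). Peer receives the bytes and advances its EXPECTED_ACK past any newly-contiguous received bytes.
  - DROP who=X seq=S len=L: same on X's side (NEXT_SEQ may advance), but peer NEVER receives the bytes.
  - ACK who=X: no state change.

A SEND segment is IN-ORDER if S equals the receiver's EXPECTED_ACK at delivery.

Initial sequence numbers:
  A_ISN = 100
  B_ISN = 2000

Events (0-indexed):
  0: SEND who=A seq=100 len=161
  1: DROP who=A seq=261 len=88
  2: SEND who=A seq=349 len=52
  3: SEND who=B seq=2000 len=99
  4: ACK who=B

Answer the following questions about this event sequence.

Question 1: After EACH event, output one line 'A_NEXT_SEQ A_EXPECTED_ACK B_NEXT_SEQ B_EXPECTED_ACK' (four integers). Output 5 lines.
261 2000 2000 261
349 2000 2000 261
401 2000 2000 261
401 2099 2099 261
401 2099 2099 261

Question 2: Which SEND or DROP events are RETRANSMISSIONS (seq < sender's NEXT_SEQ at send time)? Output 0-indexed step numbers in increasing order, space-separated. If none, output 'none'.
Step 0: SEND seq=100 -> fresh
Step 1: DROP seq=261 -> fresh
Step 2: SEND seq=349 -> fresh
Step 3: SEND seq=2000 -> fresh

Answer: none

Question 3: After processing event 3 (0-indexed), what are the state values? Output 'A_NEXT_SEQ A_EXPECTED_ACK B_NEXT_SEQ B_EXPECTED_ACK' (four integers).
After event 0: A_seq=261 A_ack=2000 B_seq=2000 B_ack=261
After event 1: A_seq=349 A_ack=2000 B_seq=2000 B_ack=261
After event 2: A_seq=401 A_ack=2000 B_seq=2000 B_ack=261
After event 3: A_seq=401 A_ack=2099 B_seq=2099 B_ack=261

401 2099 2099 261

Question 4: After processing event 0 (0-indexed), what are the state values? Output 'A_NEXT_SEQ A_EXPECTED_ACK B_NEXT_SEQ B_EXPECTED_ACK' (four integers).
After event 0: A_seq=261 A_ack=2000 B_seq=2000 B_ack=261

261 2000 2000 261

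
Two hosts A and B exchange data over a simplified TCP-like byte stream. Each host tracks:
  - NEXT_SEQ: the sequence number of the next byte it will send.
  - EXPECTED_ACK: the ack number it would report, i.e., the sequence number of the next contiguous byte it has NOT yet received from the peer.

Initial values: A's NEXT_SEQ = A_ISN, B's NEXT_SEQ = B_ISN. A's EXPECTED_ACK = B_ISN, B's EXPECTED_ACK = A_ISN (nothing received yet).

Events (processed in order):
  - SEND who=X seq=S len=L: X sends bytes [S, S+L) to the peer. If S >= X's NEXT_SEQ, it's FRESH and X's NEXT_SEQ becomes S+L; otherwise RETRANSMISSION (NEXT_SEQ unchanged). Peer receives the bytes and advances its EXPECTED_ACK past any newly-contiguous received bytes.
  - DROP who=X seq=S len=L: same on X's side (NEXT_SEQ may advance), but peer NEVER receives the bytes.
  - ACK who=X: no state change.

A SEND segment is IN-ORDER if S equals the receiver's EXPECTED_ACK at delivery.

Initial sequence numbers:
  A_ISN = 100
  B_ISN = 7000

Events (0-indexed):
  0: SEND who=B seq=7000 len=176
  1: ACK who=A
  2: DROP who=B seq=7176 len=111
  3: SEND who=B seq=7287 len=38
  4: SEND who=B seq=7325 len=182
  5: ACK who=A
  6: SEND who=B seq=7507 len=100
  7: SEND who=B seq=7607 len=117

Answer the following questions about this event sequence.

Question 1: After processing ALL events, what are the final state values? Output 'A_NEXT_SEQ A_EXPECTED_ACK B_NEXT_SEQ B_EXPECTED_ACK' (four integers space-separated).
After event 0: A_seq=100 A_ack=7176 B_seq=7176 B_ack=100
After event 1: A_seq=100 A_ack=7176 B_seq=7176 B_ack=100
After event 2: A_seq=100 A_ack=7176 B_seq=7287 B_ack=100
After event 3: A_seq=100 A_ack=7176 B_seq=7325 B_ack=100
After event 4: A_seq=100 A_ack=7176 B_seq=7507 B_ack=100
After event 5: A_seq=100 A_ack=7176 B_seq=7507 B_ack=100
After event 6: A_seq=100 A_ack=7176 B_seq=7607 B_ack=100
After event 7: A_seq=100 A_ack=7176 B_seq=7724 B_ack=100

Answer: 100 7176 7724 100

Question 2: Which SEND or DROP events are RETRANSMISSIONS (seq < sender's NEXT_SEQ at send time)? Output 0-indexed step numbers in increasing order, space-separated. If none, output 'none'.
Answer: none

Derivation:
Step 0: SEND seq=7000 -> fresh
Step 2: DROP seq=7176 -> fresh
Step 3: SEND seq=7287 -> fresh
Step 4: SEND seq=7325 -> fresh
Step 6: SEND seq=7507 -> fresh
Step 7: SEND seq=7607 -> fresh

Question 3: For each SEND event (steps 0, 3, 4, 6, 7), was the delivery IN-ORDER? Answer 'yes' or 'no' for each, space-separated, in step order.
Answer: yes no no no no

Derivation:
Step 0: SEND seq=7000 -> in-order
Step 3: SEND seq=7287 -> out-of-order
Step 4: SEND seq=7325 -> out-of-order
Step 6: SEND seq=7507 -> out-of-order
Step 7: SEND seq=7607 -> out-of-order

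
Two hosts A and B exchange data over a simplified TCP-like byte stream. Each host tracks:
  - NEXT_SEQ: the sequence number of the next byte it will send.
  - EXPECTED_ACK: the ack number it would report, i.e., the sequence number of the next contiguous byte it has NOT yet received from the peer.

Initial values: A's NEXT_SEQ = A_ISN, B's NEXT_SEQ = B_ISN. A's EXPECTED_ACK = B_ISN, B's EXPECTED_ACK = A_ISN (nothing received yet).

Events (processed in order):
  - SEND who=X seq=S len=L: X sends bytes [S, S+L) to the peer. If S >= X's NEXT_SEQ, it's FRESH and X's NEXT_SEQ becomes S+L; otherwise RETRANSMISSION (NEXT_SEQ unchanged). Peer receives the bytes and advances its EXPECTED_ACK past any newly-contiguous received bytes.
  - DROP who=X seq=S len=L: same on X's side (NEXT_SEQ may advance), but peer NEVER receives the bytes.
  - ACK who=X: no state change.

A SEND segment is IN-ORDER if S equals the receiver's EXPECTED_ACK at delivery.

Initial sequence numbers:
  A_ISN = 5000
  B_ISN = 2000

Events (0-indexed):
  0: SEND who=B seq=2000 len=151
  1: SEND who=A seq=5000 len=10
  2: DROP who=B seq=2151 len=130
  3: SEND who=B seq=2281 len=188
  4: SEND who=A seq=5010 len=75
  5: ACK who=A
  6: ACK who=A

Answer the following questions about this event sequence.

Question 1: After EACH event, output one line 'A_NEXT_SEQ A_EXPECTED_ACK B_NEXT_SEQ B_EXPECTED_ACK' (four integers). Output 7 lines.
5000 2151 2151 5000
5010 2151 2151 5010
5010 2151 2281 5010
5010 2151 2469 5010
5085 2151 2469 5085
5085 2151 2469 5085
5085 2151 2469 5085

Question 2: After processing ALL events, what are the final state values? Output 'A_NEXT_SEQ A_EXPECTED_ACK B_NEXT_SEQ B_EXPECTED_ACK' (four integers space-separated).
After event 0: A_seq=5000 A_ack=2151 B_seq=2151 B_ack=5000
After event 1: A_seq=5010 A_ack=2151 B_seq=2151 B_ack=5010
After event 2: A_seq=5010 A_ack=2151 B_seq=2281 B_ack=5010
After event 3: A_seq=5010 A_ack=2151 B_seq=2469 B_ack=5010
After event 4: A_seq=5085 A_ack=2151 B_seq=2469 B_ack=5085
After event 5: A_seq=5085 A_ack=2151 B_seq=2469 B_ack=5085
After event 6: A_seq=5085 A_ack=2151 B_seq=2469 B_ack=5085

Answer: 5085 2151 2469 5085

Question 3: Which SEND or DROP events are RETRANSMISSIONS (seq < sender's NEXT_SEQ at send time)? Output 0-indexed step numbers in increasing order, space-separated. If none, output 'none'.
Answer: none

Derivation:
Step 0: SEND seq=2000 -> fresh
Step 1: SEND seq=5000 -> fresh
Step 2: DROP seq=2151 -> fresh
Step 3: SEND seq=2281 -> fresh
Step 4: SEND seq=5010 -> fresh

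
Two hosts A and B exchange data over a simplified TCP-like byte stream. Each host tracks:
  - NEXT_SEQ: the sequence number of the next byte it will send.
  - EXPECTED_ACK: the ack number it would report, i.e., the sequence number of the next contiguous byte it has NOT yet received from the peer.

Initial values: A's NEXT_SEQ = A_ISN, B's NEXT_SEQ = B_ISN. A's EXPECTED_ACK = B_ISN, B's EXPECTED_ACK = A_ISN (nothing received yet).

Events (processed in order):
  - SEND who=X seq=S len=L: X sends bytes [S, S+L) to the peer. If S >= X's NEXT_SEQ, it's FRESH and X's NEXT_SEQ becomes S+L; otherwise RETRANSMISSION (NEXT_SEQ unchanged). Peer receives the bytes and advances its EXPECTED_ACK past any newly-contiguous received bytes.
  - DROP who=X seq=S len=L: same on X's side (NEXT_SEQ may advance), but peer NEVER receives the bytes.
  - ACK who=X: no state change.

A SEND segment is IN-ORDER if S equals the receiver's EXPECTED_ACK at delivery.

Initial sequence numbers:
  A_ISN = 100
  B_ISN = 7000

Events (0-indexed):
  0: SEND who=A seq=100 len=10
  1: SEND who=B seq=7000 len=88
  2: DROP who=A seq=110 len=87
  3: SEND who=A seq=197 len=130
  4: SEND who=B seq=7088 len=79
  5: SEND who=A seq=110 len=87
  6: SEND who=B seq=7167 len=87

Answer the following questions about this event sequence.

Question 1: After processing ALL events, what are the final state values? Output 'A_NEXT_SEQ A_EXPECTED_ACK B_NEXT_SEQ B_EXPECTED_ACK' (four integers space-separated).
Answer: 327 7254 7254 327

Derivation:
After event 0: A_seq=110 A_ack=7000 B_seq=7000 B_ack=110
After event 1: A_seq=110 A_ack=7088 B_seq=7088 B_ack=110
After event 2: A_seq=197 A_ack=7088 B_seq=7088 B_ack=110
After event 3: A_seq=327 A_ack=7088 B_seq=7088 B_ack=110
After event 4: A_seq=327 A_ack=7167 B_seq=7167 B_ack=110
After event 5: A_seq=327 A_ack=7167 B_seq=7167 B_ack=327
After event 6: A_seq=327 A_ack=7254 B_seq=7254 B_ack=327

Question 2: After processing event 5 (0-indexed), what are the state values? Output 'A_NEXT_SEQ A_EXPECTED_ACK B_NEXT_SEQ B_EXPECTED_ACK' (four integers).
After event 0: A_seq=110 A_ack=7000 B_seq=7000 B_ack=110
After event 1: A_seq=110 A_ack=7088 B_seq=7088 B_ack=110
After event 2: A_seq=197 A_ack=7088 B_seq=7088 B_ack=110
After event 3: A_seq=327 A_ack=7088 B_seq=7088 B_ack=110
After event 4: A_seq=327 A_ack=7167 B_seq=7167 B_ack=110
After event 5: A_seq=327 A_ack=7167 B_seq=7167 B_ack=327

327 7167 7167 327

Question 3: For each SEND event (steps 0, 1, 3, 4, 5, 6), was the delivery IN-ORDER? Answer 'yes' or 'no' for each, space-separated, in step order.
Step 0: SEND seq=100 -> in-order
Step 1: SEND seq=7000 -> in-order
Step 3: SEND seq=197 -> out-of-order
Step 4: SEND seq=7088 -> in-order
Step 5: SEND seq=110 -> in-order
Step 6: SEND seq=7167 -> in-order

Answer: yes yes no yes yes yes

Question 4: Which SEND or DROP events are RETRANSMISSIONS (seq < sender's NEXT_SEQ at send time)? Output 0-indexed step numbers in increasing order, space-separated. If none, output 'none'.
Answer: 5

Derivation:
Step 0: SEND seq=100 -> fresh
Step 1: SEND seq=7000 -> fresh
Step 2: DROP seq=110 -> fresh
Step 3: SEND seq=197 -> fresh
Step 4: SEND seq=7088 -> fresh
Step 5: SEND seq=110 -> retransmit
Step 6: SEND seq=7167 -> fresh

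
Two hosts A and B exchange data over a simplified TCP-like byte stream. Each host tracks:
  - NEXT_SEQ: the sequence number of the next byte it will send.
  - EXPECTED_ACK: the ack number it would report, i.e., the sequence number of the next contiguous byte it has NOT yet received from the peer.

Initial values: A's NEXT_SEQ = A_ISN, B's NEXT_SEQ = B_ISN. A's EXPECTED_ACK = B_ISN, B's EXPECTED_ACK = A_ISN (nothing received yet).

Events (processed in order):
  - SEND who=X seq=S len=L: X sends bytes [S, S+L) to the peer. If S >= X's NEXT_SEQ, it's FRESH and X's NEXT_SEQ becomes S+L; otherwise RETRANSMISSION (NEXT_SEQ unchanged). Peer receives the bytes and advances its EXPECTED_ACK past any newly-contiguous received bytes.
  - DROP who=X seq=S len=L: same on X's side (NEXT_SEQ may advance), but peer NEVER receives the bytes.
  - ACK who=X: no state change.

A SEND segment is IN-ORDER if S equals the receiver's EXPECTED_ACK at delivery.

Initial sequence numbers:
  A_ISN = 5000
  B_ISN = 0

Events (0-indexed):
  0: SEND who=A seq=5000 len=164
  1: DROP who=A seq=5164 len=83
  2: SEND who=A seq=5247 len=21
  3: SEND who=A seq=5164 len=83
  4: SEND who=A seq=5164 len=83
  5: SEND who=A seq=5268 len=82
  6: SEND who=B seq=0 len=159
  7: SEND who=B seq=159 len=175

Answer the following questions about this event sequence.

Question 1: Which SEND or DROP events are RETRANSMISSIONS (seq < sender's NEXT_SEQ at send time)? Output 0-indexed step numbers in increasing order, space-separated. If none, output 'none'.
Step 0: SEND seq=5000 -> fresh
Step 1: DROP seq=5164 -> fresh
Step 2: SEND seq=5247 -> fresh
Step 3: SEND seq=5164 -> retransmit
Step 4: SEND seq=5164 -> retransmit
Step 5: SEND seq=5268 -> fresh
Step 6: SEND seq=0 -> fresh
Step 7: SEND seq=159 -> fresh

Answer: 3 4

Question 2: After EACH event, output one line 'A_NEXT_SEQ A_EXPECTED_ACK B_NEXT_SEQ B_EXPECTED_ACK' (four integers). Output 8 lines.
5164 0 0 5164
5247 0 0 5164
5268 0 0 5164
5268 0 0 5268
5268 0 0 5268
5350 0 0 5350
5350 159 159 5350
5350 334 334 5350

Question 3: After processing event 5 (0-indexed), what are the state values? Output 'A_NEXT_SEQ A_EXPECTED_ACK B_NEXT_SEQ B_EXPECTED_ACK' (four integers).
After event 0: A_seq=5164 A_ack=0 B_seq=0 B_ack=5164
After event 1: A_seq=5247 A_ack=0 B_seq=0 B_ack=5164
After event 2: A_seq=5268 A_ack=0 B_seq=0 B_ack=5164
After event 3: A_seq=5268 A_ack=0 B_seq=0 B_ack=5268
After event 4: A_seq=5268 A_ack=0 B_seq=0 B_ack=5268
After event 5: A_seq=5350 A_ack=0 B_seq=0 B_ack=5350

5350 0 0 5350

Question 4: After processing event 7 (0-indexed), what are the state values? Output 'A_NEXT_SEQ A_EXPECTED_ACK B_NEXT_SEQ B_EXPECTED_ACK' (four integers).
After event 0: A_seq=5164 A_ack=0 B_seq=0 B_ack=5164
After event 1: A_seq=5247 A_ack=0 B_seq=0 B_ack=5164
After event 2: A_seq=5268 A_ack=0 B_seq=0 B_ack=5164
After event 3: A_seq=5268 A_ack=0 B_seq=0 B_ack=5268
After event 4: A_seq=5268 A_ack=0 B_seq=0 B_ack=5268
After event 5: A_seq=5350 A_ack=0 B_seq=0 B_ack=5350
After event 6: A_seq=5350 A_ack=159 B_seq=159 B_ack=5350
After event 7: A_seq=5350 A_ack=334 B_seq=334 B_ack=5350

5350 334 334 5350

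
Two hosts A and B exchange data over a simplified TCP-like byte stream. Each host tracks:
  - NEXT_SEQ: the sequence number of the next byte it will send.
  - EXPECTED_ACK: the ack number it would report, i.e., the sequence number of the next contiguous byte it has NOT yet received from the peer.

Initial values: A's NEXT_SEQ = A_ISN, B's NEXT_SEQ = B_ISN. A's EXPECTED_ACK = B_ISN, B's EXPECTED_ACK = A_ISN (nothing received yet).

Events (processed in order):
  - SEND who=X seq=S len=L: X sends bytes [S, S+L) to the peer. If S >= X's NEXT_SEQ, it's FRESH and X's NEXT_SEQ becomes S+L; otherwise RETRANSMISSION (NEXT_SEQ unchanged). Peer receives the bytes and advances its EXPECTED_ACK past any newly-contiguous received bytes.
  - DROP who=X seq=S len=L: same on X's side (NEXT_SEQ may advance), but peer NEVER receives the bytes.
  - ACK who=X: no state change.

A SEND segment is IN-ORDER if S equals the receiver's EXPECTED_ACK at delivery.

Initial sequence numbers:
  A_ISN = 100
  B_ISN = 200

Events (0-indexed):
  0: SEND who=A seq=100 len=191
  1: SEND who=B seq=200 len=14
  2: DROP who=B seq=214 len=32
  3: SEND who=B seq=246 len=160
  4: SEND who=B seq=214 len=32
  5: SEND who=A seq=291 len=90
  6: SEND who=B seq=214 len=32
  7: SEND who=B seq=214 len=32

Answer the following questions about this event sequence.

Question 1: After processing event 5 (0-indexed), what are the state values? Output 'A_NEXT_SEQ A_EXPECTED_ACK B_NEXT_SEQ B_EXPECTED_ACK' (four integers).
After event 0: A_seq=291 A_ack=200 B_seq=200 B_ack=291
After event 1: A_seq=291 A_ack=214 B_seq=214 B_ack=291
After event 2: A_seq=291 A_ack=214 B_seq=246 B_ack=291
After event 3: A_seq=291 A_ack=214 B_seq=406 B_ack=291
After event 4: A_seq=291 A_ack=406 B_seq=406 B_ack=291
After event 5: A_seq=381 A_ack=406 B_seq=406 B_ack=381

381 406 406 381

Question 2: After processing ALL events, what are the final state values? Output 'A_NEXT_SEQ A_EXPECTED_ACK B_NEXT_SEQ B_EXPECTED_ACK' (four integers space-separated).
After event 0: A_seq=291 A_ack=200 B_seq=200 B_ack=291
After event 1: A_seq=291 A_ack=214 B_seq=214 B_ack=291
After event 2: A_seq=291 A_ack=214 B_seq=246 B_ack=291
After event 3: A_seq=291 A_ack=214 B_seq=406 B_ack=291
After event 4: A_seq=291 A_ack=406 B_seq=406 B_ack=291
After event 5: A_seq=381 A_ack=406 B_seq=406 B_ack=381
After event 6: A_seq=381 A_ack=406 B_seq=406 B_ack=381
After event 7: A_seq=381 A_ack=406 B_seq=406 B_ack=381

Answer: 381 406 406 381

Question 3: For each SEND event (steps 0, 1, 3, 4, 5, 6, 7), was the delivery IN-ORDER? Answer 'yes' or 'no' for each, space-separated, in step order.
Step 0: SEND seq=100 -> in-order
Step 1: SEND seq=200 -> in-order
Step 3: SEND seq=246 -> out-of-order
Step 4: SEND seq=214 -> in-order
Step 5: SEND seq=291 -> in-order
Step 6: SEND seq=214 -> out-of-order
Step 7: SEND seq=214 -> out-of-order

Answer: yes yes no yes yes no no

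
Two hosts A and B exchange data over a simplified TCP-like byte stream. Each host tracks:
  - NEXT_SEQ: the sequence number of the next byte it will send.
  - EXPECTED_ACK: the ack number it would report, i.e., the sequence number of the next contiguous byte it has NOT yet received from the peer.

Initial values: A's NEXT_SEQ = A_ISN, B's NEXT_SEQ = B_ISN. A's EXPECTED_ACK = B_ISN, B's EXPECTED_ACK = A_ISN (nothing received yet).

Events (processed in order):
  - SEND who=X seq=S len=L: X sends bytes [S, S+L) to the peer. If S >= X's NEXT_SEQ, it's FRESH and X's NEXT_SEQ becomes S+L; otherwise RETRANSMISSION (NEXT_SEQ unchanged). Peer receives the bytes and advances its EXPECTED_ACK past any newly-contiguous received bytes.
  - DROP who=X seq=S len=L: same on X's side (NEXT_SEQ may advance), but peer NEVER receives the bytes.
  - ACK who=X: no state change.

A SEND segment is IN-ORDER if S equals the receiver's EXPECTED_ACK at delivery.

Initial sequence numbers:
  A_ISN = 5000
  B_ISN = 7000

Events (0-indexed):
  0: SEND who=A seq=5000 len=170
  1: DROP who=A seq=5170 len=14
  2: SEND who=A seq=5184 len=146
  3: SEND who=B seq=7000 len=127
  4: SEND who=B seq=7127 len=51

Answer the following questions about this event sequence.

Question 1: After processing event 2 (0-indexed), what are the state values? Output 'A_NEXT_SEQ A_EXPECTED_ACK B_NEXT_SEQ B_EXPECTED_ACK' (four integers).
After event 0: A_seq=5170 A_ack=7000 B_seq=7000 B_ack=5170
After event 1: A_seq=5184 A_ack=7000 B_seq=7000 B_ack=5170
After event 2: A_seq=5330 A_ack=7000 B_seq=7000 B_ack=5170

5330 7000 7000 5170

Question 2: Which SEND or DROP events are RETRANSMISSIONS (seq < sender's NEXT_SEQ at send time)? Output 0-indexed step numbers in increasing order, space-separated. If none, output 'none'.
Step 0: SEND seq=5000 -> fresh
Step 1: DROP seq=5170 -> fresh
Step 2: SEND seq=5184 -> fresh
Step 3: SEND seq=7000 -> fresh
Step 4: SEND seq=7127 -> fresh

Answer: none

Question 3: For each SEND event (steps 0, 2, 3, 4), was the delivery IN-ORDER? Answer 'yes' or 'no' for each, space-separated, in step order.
Answer: yes no yes yes

Derivation:
Step 0: SEND seq=5000 -> in-order
Step 2: SEND seq=5184 -> out-of-order
Step 3: SEND seq=7000 -> in-order
Step 4: SEND seq=7127 -> in-order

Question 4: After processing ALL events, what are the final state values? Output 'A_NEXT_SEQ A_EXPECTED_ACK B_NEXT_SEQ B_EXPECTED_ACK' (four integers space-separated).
Answer: 5330 7178 7178 5170

Derivation:
After event 0: A_seq=5170 A_ack=7000 B_seq=7000 B_ack=5170
After event 1: A_seq=5184 A_ack=7000 B_seq=7000 B_ack=5170
After event 2: A_seq=5330 A_ack=7000 B_seq=7000 B_ack=5170
After event 3: A_seq=5330 A_ack=7127 B_seq=7127 B_ack=5170
After event 4: A_seq=5330 A_ack=7178 B_seq=7178 B_ack=5170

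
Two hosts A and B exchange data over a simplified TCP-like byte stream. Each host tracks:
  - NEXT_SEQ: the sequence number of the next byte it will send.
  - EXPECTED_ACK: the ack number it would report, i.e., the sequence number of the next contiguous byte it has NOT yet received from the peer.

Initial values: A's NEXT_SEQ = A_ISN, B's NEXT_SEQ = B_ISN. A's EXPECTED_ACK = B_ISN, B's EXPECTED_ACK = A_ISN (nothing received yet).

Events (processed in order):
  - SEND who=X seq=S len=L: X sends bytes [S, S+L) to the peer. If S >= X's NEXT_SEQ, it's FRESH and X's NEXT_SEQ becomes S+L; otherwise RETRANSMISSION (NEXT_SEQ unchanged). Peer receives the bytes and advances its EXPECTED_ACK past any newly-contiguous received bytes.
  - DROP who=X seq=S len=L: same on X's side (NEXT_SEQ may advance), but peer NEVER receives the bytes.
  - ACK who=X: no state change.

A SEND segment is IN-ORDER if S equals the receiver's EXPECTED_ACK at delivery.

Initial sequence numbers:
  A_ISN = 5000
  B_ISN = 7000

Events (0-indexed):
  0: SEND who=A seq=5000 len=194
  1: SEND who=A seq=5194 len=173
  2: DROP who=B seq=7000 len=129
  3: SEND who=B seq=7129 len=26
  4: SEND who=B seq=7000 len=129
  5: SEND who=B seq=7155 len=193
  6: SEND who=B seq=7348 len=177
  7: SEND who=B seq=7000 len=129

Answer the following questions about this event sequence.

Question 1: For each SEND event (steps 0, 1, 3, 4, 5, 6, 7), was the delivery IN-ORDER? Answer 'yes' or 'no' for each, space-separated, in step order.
Step 0: SEND seq=5000 -> in-order
Step 1: SEND seq=5194 -> in-order
Step 3: SEND seq=7129 -> out-of-order
Step 4: SEND seq=7000 -> in-order
Step 5: SEND seq=7155 -> in-order
Step 6: SEND seq=7348 -> in-order
Step 7: SEND seq=7000 -> out-of-order

Answer: yes yes no yes yes yes no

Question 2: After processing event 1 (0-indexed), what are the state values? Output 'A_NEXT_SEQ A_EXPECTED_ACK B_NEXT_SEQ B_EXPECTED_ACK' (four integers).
After event 0: A_seq=5194 A_ack=7000 B_seq=7000 B_ack=5194
After event 1: A_seq=5367 A_ack=7000 B_seq=7000 B_ack=5367

5367 7000 7000 5367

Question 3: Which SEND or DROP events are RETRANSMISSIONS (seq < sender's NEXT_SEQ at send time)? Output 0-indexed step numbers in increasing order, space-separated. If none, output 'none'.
Answer: 4 7

Derivation:
Step 0: SEND seq=5000 -> fresh
Step 1: SEND seq=5194 -> fresh
Step 2: DROP seq=7000 -> fresh
Step 3: SEND seq=7129 -> fresh
Step 4: SEND seq=7000 -> retransmit
Step 5: SEND seq=7155 -> fresh
Step 6: SEND seq=7348 -> fresh
Step 7: SEND seq=7000 -> retransmit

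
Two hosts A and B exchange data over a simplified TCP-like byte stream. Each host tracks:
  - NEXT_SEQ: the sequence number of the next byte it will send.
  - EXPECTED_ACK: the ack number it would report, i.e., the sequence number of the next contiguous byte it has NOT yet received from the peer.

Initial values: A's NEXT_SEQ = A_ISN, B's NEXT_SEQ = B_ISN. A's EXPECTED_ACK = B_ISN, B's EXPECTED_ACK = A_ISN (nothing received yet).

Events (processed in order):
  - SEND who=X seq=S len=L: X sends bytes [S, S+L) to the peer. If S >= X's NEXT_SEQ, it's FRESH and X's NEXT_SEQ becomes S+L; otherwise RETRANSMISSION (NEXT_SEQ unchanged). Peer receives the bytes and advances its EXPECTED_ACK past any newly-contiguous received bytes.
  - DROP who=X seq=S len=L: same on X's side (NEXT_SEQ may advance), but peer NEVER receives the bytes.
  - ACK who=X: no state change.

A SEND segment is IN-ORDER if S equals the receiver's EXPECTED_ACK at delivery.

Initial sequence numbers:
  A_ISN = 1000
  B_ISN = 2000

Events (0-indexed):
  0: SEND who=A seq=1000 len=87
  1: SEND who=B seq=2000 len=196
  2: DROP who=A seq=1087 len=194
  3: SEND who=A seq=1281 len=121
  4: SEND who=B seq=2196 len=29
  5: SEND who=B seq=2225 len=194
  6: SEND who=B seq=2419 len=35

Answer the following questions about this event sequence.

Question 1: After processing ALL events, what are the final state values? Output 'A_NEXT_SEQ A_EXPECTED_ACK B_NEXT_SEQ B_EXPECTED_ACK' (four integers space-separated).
Answer: 1402 2454 2454 1087

Derivation:
After event 0: A_seq=1087 A_ack=2000 B_seq=2000 B_ack=1087
After event 1: A_seq=1087 A_ack=2196 B_seq=2196 B_ack=1087
After event 2: A_seq=1281 A_ack=2196 B_seq=2196 B_ack=1087
After event 3: A_seq=1402 A_ack=2196 B_seq=2196 B_ack=1087
After event 4: A_seq=1402 A_ack=2225 B_seq=2225 B_ack=1087
After event 5: A_seq=1402 A_ack=2419 B_seq=2419 B_ack=1087
After event 6: A_seq=1402 A_ack=2454 B_seq=2454 B_ack=1087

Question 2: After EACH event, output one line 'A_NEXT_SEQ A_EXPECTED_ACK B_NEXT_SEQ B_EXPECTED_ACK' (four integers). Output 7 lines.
1087 2000 2000 1087
1087 2196 2196 1087
1281 2196 2196 1087
1402 2196 2196 1087
1402 2225 2225 1087
1402 2419 2419 1087
1402 2454 2454 1087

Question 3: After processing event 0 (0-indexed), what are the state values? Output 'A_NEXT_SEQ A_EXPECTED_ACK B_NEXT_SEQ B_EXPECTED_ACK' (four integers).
After event 0: A_seq=1087 A_ack=2000 B_seq=2000 B_ack=1087

1087 2000 2000 1087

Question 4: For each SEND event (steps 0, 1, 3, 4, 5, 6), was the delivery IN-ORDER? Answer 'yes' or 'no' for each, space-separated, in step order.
Answer: yes yes no yes yes yes

Derivation:
Step 0: SEND seq=1000 -> in-order
Step 1: SEND seq=2000 -> in-order
Step 3: SEND seq=1281 -> out-of-order
Step 4: SEND seq=2196 -> in-order
Step 5: SEND seq=2225 -> in-order
Step 6: SEND seq=2419 -> in-order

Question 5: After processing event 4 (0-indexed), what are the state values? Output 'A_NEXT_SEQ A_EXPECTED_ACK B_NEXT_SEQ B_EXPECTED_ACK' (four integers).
After event 0: A_seq=1087 A_ack=2000 B_seq=2000 B_ack=1087
After event 1: A_seq=1087 A_ack=2196 B_seq=2196 B_ack=1087
After event 2: A_seq=1281 A_ack=2196 B_seq=2196 B_ack=1087
After event 3: A_seq=1402 A_ack=2196 B_seq=2196 B_ack=1087
After event 4: A_seq=1402 A_ack=2225 B_seq=2225 B_ack=1087

1402 2225 2225 1087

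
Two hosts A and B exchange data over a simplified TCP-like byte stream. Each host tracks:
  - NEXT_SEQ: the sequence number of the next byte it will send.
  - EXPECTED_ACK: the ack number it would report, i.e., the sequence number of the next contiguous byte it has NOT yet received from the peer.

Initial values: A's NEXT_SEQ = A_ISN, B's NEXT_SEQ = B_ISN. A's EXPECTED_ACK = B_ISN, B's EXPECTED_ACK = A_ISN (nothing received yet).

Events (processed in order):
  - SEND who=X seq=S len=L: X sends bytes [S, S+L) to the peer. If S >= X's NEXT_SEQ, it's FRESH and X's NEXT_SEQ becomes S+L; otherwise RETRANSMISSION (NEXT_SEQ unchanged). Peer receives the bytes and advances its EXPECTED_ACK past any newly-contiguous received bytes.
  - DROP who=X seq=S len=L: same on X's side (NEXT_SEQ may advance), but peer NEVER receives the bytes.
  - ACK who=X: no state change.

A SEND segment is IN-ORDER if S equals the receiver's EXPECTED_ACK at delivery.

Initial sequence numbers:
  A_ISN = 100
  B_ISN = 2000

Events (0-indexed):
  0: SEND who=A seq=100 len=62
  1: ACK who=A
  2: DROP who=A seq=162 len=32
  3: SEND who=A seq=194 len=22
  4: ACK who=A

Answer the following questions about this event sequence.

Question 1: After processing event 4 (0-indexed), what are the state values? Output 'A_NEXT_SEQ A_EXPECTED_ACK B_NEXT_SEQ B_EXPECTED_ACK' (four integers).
After event 0: A_seq=162 A_ack=2000 B_seq=2000 B_ack=162
After event 1: A_seq=162 A_ack=2000 B_seq=2000 B_ack=162
After event 2: A_seq=194 A_ack=2000 B_seq=2000 B_ack=162
After event 3: A_seq=216 A_ack=2000 B_seq=2000 B_ack=162
After event 4: A_seq=216 A_ack=2000 B_seq=2000 B_ack=162

216 2000 2000 162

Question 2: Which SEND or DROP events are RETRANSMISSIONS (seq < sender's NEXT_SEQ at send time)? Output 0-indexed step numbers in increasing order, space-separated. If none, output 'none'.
Step 0: SEND seq=100 -> fresh
Step 2: DROP seq=162 -> fresh
Step 3: SEND seq=194 -> fresh

Answer: none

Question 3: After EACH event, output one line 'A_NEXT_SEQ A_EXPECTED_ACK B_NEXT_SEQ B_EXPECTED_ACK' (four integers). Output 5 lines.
162 2000 2000 162
162 2000 2000 162
194 2000 2000 162
216 2000 2000 162
216 2000 2000 162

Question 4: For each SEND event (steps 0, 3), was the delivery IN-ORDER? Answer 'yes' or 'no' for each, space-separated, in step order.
Answer: yes no

Derivation:
Step 0: SEND seq=100 -> in-order
Step 3: SEND seq=194 -> out-of-order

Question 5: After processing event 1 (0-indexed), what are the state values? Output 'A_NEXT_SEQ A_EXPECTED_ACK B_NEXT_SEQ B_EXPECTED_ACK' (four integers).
After event 0: A_seq=162 A_ack=2000 B_seq=2000 B_ack=162
After event 1: A_seq=162 A_ack=2000 B_seq=2000 B_ack=162

162 2000 2000 162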